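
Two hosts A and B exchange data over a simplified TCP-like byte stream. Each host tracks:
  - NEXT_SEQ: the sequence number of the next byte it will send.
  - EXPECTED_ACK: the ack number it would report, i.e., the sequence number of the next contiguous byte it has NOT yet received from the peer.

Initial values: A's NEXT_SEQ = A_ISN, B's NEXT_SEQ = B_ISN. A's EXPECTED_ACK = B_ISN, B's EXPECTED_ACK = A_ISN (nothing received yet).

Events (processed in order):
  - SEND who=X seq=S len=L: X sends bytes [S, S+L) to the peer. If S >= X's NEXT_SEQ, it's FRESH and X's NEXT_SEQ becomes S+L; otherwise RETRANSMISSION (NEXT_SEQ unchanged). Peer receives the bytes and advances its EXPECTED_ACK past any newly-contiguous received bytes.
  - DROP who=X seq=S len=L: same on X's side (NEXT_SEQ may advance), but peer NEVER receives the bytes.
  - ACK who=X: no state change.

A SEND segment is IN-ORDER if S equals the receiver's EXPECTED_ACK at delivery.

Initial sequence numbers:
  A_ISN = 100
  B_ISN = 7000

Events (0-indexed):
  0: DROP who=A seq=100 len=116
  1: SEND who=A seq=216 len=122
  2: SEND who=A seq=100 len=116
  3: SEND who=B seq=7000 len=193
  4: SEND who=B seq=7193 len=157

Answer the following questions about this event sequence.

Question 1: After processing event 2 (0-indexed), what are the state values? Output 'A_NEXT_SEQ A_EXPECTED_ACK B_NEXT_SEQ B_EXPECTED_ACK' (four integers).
After event 0: A_seq=216 A_ack=7000 B_seq=7000 B_ack=100
After event 1: A_seq=338 A_ack=7000 B_seq=7000 B_ack=100
After event 2: A_seq=338 A_ack=7000 B_seq=7000 B_ack=338

338 7000 7000 338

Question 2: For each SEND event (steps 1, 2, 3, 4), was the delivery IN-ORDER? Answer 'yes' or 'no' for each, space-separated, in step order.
Answer: no yes yes yes

Derivation:
Step 1: SEND seq=216 -> out-of-order
Step 2: SEND seq=100 -> in-order
Step 3: SEND seq=7000 -> in-order
Step 4: SEND seq=7193 -> in-order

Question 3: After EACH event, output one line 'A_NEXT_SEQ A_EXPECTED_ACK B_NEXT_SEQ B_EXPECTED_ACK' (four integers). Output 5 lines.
216 7000 7000 100
338 7000 7000 100
338 7000 7000 338
338 7193 7193 338
338 7350 7350 338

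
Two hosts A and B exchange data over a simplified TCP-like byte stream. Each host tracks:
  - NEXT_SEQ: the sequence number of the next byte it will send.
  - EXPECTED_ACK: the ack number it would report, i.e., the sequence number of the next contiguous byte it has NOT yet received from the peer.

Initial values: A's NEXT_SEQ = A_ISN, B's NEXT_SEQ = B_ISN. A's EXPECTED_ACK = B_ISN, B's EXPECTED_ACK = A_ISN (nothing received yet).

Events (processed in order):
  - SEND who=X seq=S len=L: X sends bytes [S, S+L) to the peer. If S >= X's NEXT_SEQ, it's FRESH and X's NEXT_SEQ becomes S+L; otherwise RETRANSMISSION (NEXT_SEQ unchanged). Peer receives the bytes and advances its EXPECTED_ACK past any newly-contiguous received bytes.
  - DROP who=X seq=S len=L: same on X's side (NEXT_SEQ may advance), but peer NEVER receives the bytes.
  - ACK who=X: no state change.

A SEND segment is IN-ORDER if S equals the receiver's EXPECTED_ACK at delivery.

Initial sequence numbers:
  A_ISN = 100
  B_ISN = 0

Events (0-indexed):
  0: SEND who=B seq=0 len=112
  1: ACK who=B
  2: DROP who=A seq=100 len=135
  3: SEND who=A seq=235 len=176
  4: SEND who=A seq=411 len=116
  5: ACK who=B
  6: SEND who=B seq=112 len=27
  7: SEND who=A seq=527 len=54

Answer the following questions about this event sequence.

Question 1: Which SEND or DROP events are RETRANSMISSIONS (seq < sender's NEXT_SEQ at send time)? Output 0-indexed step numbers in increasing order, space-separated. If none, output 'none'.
Answer: none

Derivation:
Step 0: SEND seq=0 -> fresh
Step 2: DROP seq=100 -> fresh
Step 3: SEND seq=235 -> fresh
Step 4: SEND seq=411 -> fresh
Step 6: SEND seq=112 -> fresh
Step 7: SEND seq=527 -> fresh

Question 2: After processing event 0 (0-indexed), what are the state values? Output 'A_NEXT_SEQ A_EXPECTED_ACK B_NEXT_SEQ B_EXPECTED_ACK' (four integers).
After event 0: A_seq=100 A_ack=112 B_seq=112 B_ack=100

100 112 112 100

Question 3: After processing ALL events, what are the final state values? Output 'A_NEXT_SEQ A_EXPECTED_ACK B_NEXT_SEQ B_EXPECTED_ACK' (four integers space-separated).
Answer: 581 139 139 100

Derivation:
After event 0: A_seq=100 A_ack=112 B_seq=112 B_ack=100
After event 1: A_seq=100 A_ack=112 B_seq=112 B_ack=100
After event 2: A_seq=235 A_ack=112 B_seq=112 B_ack=100
After event 3: A_seq=411 A_ack=112 B_seq=112 B_ack=100
After event 4: A_seq=527 A_ack=112 B_seq=112 B_ack=100
After event 5: A_seq=527 A_ack=112 B_seq=112 B_ack=100
After event 6: A_seq=527 A_ack=139 B_seq=139 B_ack=100
After event 7: A_seq=581 A_ack=139 B_seq=139 B_ack=100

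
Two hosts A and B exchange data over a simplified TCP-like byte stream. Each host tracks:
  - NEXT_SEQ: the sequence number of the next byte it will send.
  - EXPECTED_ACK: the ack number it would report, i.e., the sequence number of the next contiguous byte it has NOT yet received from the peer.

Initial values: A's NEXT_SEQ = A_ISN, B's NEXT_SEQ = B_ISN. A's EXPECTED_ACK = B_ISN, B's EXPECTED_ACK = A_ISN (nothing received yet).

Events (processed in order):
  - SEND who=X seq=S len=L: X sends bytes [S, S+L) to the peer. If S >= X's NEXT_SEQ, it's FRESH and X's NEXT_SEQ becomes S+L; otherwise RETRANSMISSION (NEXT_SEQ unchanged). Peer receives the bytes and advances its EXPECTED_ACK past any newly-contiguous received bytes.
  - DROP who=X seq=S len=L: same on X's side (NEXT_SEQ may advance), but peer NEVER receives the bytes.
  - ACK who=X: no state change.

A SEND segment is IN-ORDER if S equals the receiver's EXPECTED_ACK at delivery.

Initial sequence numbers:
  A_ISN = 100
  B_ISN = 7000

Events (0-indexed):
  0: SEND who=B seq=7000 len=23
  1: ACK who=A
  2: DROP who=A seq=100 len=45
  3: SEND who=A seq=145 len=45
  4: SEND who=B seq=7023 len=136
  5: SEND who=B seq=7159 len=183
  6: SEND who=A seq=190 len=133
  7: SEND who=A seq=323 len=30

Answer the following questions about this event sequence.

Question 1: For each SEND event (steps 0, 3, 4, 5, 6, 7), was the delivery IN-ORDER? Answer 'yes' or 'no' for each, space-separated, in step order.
Step 0: SEND seq=7000 -> in-order
Step 3: SEND seq=145 -> out-of-order
Step 4: SEND seq=7023 -> in-order
Step 5: SEND seq=7159 -> in-order
Step 6: SEND seq=190 -> out-of-order
Step 7: SEND seq=323 -> out-of-order

Answer: yes no yes yes no no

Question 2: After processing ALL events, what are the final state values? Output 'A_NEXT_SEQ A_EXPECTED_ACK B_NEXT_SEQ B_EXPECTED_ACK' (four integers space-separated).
Answer: 353 7342 7342 100

Derivation:
After event 0: A_seq=100 A_ack=7023 B_seq=7023 B_ack=100
After event 1: A_seq=100 A_ack=7023 B_seq=7023 B_ack=100
After event 2: A_seq=145 A_ack=7023 B_seq=7023 B_ack=100
After event 3: A_seq=190 A_ack=7023 B_seq=7023 B_ack=100
After event 4: A_seq=190 A_ack=7159 B_seq=7159 B_ack=100
After event 5: A_seq=190 A_ack=7342 B_seq=7342 B_ack=100
After event 6: A_seq=323 A_ack=7342 B_seq=7342 B_ack=100
After event 7: A_seq=353 A_ack=7342 B_seq=7342 B_ack=100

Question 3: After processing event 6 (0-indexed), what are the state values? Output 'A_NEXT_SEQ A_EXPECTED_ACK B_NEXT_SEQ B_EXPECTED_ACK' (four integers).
After event 0: A_seq=100 A_ack=7023 B_seq=7023 B_ack=100
After event 1: A_seq=100 A_ack=7023 B_seq=7023 B_ack=100
After event 2: A_seq=145 A_ack=7023 B_seq=7023 B_ack=100
After event 3: A_seq=190 A_ack=7023 B_seq=7023 B_ack=100
After event 4: A_seq=190 A_ack=7159 B_seq=7159 B_ack=100
After event 5: A_seq=190 A_ack=7342 B_seq=7342 B_ack=100
After event 6: A_seq=323 A_ack=7342 B_seq=7342 B_ack=100

323 7342 7342 100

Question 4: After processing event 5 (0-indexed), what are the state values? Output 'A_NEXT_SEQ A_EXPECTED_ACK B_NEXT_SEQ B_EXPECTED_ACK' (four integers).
After event 0: A_seq=100 A_ack=7023 B_seq=7023 B_ack=100
After event 1: A_seq=100 A_ack=7023 B_seq=7023 B_ack=100
After event 2: A_seq=145 A_ack=7023 B_seq=7023 B_ack=100
After event 3: A_seq=190 A_ack=7023 B_seq=7023 B_ack=100
After event 4: A_seq=190 A_ack=7159 B_seq=7159 B_ack=100
After event 5: A_seq=190 A_ack=7342 B_seq=7342 B_ack=100

190 7342 7342 100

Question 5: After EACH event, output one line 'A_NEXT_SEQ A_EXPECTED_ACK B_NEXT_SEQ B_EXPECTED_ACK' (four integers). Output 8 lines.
100 7023 7023 100
100 7023 7023 100
145 7023 7023 100
190 7023 7023 100
190 7159 7159 100
190 7342 7342 100
323 7342 7342 100
353 7342 7342 100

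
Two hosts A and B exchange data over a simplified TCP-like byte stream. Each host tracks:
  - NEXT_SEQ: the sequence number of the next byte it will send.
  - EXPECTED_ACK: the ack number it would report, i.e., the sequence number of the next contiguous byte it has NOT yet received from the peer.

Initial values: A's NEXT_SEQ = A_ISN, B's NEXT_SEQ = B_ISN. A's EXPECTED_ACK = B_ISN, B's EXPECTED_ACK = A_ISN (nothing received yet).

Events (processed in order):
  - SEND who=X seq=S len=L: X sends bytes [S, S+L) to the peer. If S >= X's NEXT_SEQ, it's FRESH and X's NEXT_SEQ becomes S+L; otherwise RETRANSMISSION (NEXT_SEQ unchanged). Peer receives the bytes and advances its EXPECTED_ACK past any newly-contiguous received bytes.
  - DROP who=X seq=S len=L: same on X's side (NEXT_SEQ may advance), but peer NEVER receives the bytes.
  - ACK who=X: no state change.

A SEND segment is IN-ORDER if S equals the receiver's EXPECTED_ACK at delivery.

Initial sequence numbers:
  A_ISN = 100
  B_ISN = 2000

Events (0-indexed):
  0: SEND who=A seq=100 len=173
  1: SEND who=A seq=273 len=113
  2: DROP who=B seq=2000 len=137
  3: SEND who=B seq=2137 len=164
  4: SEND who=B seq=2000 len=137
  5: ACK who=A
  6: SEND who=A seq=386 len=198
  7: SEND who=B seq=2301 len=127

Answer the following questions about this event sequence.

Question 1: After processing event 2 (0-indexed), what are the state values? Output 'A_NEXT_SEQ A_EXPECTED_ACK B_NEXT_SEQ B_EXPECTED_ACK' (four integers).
After event 0: A_seq=273 A_ack=2000 B_seq=2000 B_ack=273
After event 1: A_seq=386 A_ack=2000 B_seq=2000 B_ack=386
After event 2: A_seq=386 A_ack=2000 B_seq=2137 B_ack=386

386 2000 2137 386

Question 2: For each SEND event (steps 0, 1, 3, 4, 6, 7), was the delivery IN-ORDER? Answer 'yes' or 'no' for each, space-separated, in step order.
Step 0: SEND seq=100 -> in-order
Step 1: SEND seq=273 -> in-order
Step 3: SEND seq=2137 -> out-of-order
Step 4: SEND seq=2000 -> in-order
Step 6: SEND seq=386 -> in-order
Step 7: SEND seq=2301 -> in-order

Answer: yes yes no yes yes yes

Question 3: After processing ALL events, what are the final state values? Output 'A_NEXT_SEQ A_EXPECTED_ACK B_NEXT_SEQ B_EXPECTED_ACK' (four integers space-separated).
Answer: 584 2428 2428 584

Derivation:
After event 0: A_seq=273 A_ack=2000 B_seq=2000 B_ack=273
After event 1: A_seq=386 A_ack=2000 B_seq=2000 B_ack=386
After event 2: A_seq=386 A_ack=2000 B_seq=2137 B_ack=386
After event 3: A_seq=386 A_ack=2000 B_seq=2301 B_ack=386
After event 4: A_seq=386 A_ack=2301 B_seq=2301 B_ack=386
After event 5: A_seq=386 A_ack=2301 B_seq=2301 B_ack=386
After event 6: A_seq=584 A_ack=2301 B_seq=2301 B_ack=584
After event 7: A_seq=584 A_ack=2428 B_seq=2428 B_ack=584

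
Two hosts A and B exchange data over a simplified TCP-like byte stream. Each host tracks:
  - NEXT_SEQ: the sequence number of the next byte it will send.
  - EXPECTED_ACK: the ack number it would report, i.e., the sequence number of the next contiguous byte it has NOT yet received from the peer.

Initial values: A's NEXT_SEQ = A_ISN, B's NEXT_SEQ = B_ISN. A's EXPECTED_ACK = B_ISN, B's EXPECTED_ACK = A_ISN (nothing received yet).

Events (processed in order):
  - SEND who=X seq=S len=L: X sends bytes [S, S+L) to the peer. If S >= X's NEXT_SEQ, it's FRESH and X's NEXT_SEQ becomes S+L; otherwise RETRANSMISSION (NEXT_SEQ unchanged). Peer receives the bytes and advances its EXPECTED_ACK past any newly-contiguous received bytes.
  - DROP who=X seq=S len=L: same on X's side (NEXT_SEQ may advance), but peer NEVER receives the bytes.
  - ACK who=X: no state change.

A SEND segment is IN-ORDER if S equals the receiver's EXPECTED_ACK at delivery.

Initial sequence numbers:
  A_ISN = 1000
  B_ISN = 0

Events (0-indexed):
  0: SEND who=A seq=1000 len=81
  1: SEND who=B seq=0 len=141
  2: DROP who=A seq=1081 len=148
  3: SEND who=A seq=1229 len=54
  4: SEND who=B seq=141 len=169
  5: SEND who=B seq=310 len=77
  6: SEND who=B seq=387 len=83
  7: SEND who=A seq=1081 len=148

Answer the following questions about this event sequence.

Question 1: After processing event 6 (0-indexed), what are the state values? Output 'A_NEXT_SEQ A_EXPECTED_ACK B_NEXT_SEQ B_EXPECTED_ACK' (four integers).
After event 0: A_seq=1081 A_ack=0 B_seq=0 B_ack=1081
After event 1: A_seq=1081 A_ack=141 B_seq=141 B_ack=1081
After event 2: A_seq=1229 A_ack=141 B_seq=141 B_ack=1081
After event 3: A_seq=1283 A_ack=141 B_seq=141 B_ack=1081
After event 4: A_seq=1283 A_ack=310 B_seq=310 B_ack=1081
After event 5: A_seq=1283 A_ack=387 B_seq=387 B_ack=1081
After event 6: A_seq=1283 A_ack=470 B_seq=470 B_ack=1081

1283 470 470 1081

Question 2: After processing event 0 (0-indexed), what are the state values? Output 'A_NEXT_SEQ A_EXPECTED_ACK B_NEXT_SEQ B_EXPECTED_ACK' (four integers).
After event 0: A_seq=1081 A_ack=0 B_seq=0 B_ack=1081

1081 0 0 1081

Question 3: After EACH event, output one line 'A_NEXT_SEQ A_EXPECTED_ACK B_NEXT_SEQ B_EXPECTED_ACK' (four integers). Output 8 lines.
1081 0 0 1081
1081 141 141 1081
1229 141 141 1081
1283 141 141 1081
1283 310 310 1081
1283 387 387 1081
1283 470 470 1081
1283 470 470 1283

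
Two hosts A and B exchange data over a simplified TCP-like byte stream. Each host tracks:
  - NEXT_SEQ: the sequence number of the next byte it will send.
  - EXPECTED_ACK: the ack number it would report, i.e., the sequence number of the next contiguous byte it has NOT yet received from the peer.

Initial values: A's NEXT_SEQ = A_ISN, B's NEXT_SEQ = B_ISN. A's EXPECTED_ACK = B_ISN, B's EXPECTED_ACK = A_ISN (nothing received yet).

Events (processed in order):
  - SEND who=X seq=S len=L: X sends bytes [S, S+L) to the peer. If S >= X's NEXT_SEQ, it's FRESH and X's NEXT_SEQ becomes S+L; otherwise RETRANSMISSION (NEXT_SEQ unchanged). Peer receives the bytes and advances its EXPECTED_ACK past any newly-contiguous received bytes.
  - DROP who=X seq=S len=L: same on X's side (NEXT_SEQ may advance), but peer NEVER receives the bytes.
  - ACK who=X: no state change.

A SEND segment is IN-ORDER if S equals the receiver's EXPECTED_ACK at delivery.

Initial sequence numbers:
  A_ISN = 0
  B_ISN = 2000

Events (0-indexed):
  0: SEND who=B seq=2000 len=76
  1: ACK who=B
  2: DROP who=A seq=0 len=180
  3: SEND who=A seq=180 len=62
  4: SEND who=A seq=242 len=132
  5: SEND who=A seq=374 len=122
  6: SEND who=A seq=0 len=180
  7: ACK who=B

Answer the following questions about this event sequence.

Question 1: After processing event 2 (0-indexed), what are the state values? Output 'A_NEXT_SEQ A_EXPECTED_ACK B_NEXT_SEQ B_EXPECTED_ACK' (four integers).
After event 0: A_seq=0 A_ack=2076 B_seq=2076 B_ack=0
After event 1: A_seq=0 A_ack=2076 B_seq=2076 B_ack=0
After event 2: A_seq=180 A_ack=2076 B_seq=2076 B_ack=0

180 2076 2076 0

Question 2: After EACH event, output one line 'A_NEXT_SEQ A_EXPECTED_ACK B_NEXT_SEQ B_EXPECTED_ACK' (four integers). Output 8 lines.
0 2076 2076 0
0 2076 2076 0
180 2076 2076 0
242 2076 2076 0
374 2076 2076 0
496 2076 2076 0
496 2076 2076 496
496 2076 2076 496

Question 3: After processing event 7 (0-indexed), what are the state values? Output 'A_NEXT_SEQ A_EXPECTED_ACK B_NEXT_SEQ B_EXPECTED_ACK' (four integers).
After event 0: A_seq=0 A_ack=2076 B_seq=2076 B_ack=0
After event 1: A_seq=0 A_ack=2076 B_seq=2076 B_ack=0
After event 2: A_seq=180 A_ack=2076 B_seq=2076 B_ack=0
After event 3: A_seq=242 A_ack=2076 B_seq=2076 B_ack=0
After event 4: A_seq=374 A_ack=2076 B_seq=2076 B_ack=0
After event 5: A_seq=496 A_ack=2076 B_seq=2076 B_ack=0
After event 6: A_seq=496 A_ack=2076 B_seq=2076 B_ack=496
After event 7: A_seq=496 A_ack=2076 B_seq=2076 B_ack=496

496 2076 2076 496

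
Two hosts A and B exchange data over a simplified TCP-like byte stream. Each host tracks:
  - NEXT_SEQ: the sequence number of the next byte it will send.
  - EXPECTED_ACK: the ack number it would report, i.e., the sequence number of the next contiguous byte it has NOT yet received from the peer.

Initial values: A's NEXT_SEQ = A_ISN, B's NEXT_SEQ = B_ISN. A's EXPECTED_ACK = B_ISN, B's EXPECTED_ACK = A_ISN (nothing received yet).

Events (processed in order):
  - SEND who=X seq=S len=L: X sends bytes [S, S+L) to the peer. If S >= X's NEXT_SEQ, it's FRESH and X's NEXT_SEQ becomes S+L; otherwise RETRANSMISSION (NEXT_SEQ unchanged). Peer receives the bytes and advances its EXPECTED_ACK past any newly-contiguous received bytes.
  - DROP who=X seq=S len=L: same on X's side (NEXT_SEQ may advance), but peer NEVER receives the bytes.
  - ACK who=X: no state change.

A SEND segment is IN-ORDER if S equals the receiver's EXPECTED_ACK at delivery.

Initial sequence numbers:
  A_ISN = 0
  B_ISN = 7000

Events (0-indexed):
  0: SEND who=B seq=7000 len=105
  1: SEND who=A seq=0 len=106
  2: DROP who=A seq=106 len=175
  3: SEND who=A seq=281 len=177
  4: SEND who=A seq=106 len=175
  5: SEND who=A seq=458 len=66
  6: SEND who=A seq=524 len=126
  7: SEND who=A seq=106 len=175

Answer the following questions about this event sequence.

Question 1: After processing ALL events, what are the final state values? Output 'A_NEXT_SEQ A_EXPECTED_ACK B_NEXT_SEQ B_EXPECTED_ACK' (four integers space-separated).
After event 0: A_seq=0 A_ack=7105 B_seq=7105 B_ack=0
After event 1: A_seq=106 A_ack=7105 B_seq=7105 B_ack=106
After event 2: A_seq=281 A_ack=7105 B_seq=7105 B_ack=106
After event 3: A_seq=458 A_ack=7105 B_seq=7105 B_ack=106
After event 4: A_seq=458 A_ack=7105 B_seq=7105 B_ack=458
After event 5: A_seq=524 A_ack=7105 B_seq=7105 B_ack=524
After event 6: A_seq=650 A_ack=7105 B_seq=7105 B_ack=650
After event 7: A_seq=650 A_ack=7105 B_seq=7105 B_ack=650

Answer: 650 7105 7105 650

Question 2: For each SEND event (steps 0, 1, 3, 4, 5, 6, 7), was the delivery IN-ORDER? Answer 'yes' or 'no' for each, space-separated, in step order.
Step 0: SEND seq=7000 -> in-order
Step 1: SEND seq=0 -> in-order
Step 3: SEND seq=281 -> out-of-order
Step 4: SEND seq=106 -> in-order
Step 5: SEND seq=458 -> in-order
Step 6: SEND seq=524 -> in-order
Step 7: SEND seq=106 -> out-of-order

Answer: yes yes no yes yes yes no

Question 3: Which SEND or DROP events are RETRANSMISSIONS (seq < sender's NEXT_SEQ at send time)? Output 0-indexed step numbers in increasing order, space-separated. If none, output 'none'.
Answer: 4 7

Derivation:
Step 0: SEND seq=7000 -> fresh
Step 1: SEND seq=0 -> fresh
Step 2: DROP seq=106 -> fresh
Step 3: SEND seq=281 -> fresh
Step 4: SEND seq=106 -> retransmit
Step 5: SEND seq=458 -> fresh
Step 6: SEND seq=524 -> fresh
Step 7: SEND seq=106 -> retransmit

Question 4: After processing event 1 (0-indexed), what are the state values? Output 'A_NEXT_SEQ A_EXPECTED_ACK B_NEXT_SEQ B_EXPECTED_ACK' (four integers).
After event 0: A_seq=0 A_ack=7105 B_seq=7105 B_ack=0
After event 1: A_seq=106 A_ack=7105 B_seq=7105 B_ack=106

106 7105 7105 106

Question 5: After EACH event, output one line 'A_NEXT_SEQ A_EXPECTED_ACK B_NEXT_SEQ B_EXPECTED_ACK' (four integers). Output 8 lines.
0 7105 7105 0
106 7105 7105 106
281 7105 7105 106
458 7105 7105 106
458 7105 7105 458
524 7105 7105 524
650 7105 7105 650
650 7105 7105 650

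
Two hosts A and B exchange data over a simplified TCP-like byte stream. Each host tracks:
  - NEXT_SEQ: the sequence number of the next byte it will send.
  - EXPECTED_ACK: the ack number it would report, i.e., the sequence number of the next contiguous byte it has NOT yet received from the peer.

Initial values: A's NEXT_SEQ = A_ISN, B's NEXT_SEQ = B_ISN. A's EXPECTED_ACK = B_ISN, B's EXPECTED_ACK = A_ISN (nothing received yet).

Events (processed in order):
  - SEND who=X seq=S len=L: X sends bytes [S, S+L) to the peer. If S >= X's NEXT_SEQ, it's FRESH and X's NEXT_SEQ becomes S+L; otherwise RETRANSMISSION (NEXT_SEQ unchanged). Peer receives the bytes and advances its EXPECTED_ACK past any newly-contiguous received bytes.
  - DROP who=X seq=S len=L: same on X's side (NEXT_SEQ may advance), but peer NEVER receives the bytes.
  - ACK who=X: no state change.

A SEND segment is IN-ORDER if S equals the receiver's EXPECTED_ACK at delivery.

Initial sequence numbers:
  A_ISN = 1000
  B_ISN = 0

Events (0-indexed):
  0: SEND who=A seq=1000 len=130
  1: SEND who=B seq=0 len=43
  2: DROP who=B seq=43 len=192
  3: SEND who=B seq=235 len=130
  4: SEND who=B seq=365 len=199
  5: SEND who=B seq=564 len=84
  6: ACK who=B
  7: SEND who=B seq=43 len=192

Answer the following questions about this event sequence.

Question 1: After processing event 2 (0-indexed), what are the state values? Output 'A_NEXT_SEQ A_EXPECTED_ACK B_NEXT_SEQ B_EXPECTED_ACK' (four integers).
After event 0: A_seq=1130 A_ack=0 B_seq=0 B_ack=1130
After event 1: A_seq=1130 A_ack=43 B_seq=43 B_ack=1130
After event 2: A_seq=1130 A_ack=43 B_seq=235 B_ack=1130

1130 43 235 1130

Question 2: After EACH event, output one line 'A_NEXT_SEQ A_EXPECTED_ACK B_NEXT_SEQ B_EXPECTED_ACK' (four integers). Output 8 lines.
1130 0 0 1130
1130 43 43 1130
1130 43 235 1130
1130 43 365 1130
1130 43 564 1130
1130 43 648 1130
1130 43 648 1130
1130 648 648 1130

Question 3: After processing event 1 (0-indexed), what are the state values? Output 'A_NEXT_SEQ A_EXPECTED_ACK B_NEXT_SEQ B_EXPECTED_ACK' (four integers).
After event 0: A_seq=1130 A_ack=0 B_seq=0 B_ack=1130
After event 1: A_seq=1130 A_ack=43 B_seq=43 B_ack=1130

1130 43 43 1130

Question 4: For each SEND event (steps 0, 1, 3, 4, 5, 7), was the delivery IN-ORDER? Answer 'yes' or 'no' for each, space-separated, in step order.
Step 0: SEND seq=1000 -> in-order
Step 1: SEND seq=0 -> in-order
Step 3: SEND seq=235 -> out-of-order
Step 4: SEND seq=365 -> out-of-order
Step 5: SEND seq=564 -> out-of-order
Step 7: SEND seq=43 -> in-order

Answer: yes yes no no no yes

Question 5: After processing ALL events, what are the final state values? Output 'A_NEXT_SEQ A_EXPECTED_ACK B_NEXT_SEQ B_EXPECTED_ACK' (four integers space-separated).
After event 0: A_seq=1130 A_ack=0 B_seq=0 B_ack=1130
After event 1: A_seq=1130 A_ack=43 B_seq=43 B_ack=1130
After event 2: A_seq=1130 A_ack=43 B_seq=235 B_ack=1130
After event 3: A_seq=1130 A_ack=43 B_seq=365 B_ack=1130
After event 4: A_seq=1130 A_ack=43 B_seq=564 B_ack=1130
After event 5: A_seq=1130 A_ack=43 B_seq=648 B_ack=1130
After event 6: A_seq=1130 A_ack=43 B_seq=648 B_ack=1130
After event 7: A_seq=1130 A_ack=648 B_seq=648 B_ack=1130

Answer: 1130 648 648 1130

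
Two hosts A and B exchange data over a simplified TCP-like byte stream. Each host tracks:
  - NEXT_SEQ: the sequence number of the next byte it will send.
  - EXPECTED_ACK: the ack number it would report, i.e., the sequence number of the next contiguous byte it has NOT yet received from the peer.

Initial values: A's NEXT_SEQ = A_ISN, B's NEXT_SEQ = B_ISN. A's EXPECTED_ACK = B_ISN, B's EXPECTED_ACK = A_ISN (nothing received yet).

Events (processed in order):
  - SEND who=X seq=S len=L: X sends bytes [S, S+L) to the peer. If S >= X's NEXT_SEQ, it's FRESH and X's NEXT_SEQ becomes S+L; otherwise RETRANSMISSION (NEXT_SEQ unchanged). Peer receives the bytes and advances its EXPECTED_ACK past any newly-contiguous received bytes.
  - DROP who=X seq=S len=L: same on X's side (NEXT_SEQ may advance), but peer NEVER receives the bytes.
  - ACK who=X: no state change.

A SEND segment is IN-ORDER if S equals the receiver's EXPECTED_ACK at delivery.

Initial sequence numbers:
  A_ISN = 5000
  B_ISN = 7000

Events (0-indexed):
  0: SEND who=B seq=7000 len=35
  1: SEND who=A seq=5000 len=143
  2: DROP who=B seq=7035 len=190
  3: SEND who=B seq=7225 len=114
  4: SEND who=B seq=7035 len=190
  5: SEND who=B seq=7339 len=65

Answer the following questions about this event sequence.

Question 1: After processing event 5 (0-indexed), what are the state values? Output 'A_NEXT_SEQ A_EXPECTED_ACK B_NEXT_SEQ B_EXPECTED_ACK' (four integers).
After event 0: A_seq=5000 A_ack=7035 B_seq=7035 B_ack=5000
After event 1: A_seq=5143 A_ack=7035 B_seq=7035 B_ack=5143
After event 2: A_seq=5143 A_ack=7035 B_seq=7225 B_ack=5143
After event 3: A_seq=5143 A_ack=7035 B_seq=7339 B_ack=5143
After event 4: A_seq=5143 A_ack=7339 B_seq=7339 B_ack=5143
After event 5: A_seq=5143 A_ack=7404 B_seq=7404 B_ack=5143

5143 7404 7404 5143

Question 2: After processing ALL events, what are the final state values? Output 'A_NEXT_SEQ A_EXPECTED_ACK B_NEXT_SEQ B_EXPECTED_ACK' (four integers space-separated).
Answer: 5143 7404 7404 5143

Derivation:
After event 0: A_seq=5000 A_ack=7035 B_seq=7035 B_ack=5000
After event 1: A_seq=5143 A_ack=7035 B_seq=7035 B_ack=5143
After event 2: A_seq=5143 A_ack=7035 B_seq=7225 B_ack=5143
After event 3: A_seq=5143 A_ack=7035 B_seq=7339 B_ack=5143
After event 4: A_seq=5143 A_ack=7339 B_seq=7339 B_ack=5143
After event 5: A_seq=5143 A_ack=7404 B_seq=7404 B_ack=5143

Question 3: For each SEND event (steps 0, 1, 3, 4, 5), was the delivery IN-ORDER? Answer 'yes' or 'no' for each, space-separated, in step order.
Step 0: SEND seq=7000 -> in-order
Step 1: SEND seq=5000 -> in-order
Step 3: SEND seq=7225 -> out-of-order
Step 4: SEND seq=7035 -> in-order
Step 5: SEND seq=7339 -> in-order

Answer: yes yes no yes yes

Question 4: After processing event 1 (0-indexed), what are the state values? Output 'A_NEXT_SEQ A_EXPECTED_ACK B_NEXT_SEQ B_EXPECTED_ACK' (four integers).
After event 0: A_seq=5000 A_ack=7035 B_seq=7035 B_ack=5000
After event 1: A_seq=5143 A_ack=7035 B_seq=7035 B_ack=5143

5143 7035 7035 5143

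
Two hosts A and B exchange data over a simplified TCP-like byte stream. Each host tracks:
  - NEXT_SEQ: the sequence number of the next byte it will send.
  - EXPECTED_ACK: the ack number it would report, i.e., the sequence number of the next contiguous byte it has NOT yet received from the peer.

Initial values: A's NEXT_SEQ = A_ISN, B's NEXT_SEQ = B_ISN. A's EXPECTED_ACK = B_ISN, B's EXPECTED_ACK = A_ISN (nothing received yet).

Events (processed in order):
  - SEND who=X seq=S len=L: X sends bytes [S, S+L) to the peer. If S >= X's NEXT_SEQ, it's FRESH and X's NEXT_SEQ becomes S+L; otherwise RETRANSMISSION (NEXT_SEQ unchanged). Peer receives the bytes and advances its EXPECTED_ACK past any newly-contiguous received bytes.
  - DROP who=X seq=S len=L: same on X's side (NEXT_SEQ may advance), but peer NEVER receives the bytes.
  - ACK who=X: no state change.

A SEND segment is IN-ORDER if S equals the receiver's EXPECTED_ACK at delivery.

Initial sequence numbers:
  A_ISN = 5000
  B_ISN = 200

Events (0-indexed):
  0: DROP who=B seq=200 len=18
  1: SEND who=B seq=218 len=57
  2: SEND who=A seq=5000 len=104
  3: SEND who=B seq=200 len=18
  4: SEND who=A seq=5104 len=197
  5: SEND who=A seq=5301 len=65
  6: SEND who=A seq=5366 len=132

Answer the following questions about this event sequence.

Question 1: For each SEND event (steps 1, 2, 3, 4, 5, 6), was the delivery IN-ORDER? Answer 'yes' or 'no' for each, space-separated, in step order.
Answer: no yes yes yes yes yes

Derivation:
Step 1: SEND seq=218 -> out-of-order
Step 2: SEND seq=5000 -> in-order
Step 3: SEND seq=200 -> in-order
Step 4: SEND seq=5104 -> in-order
Step 5: SEND seq=5301 -> in-order
Step 6: SEND seq=5366 -> in-order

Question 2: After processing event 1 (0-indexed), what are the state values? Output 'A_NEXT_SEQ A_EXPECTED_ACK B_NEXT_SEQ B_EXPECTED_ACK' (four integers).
After event 0: A_seq=5000 A_ack=200 B_seq=218 B_ack=5000
After event 1: A_seq=5000 A_ack=200 B_seq=275 B_ack=5000

5000 200 275 5000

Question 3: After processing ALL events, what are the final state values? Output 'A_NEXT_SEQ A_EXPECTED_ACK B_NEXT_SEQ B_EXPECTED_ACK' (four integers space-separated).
After event 0: A_seq=5000 A_ack=200 B_seq=218 B_ack=5000
After event 1: A_seq=5000 A_ack=200 B_seq=275 B_ack=5000
After event 2: A_seq=5104 A_ack=200 B_seq=275 B_ack=5104
After event 3: A_seq=5104 A_ack=275 B_seq=275 B_ack=5104
After event 4: A_seq=5301 A_ack=275 B_seq=275 B_ack=5301
After event 5: A_seq=5366 A_ack=275 B_seq=275 B_ack=5366
After event 6: A_seq=5498 A_ack=275 B_seq=275 B_ack=5498

Answer: 5498 275 275 5498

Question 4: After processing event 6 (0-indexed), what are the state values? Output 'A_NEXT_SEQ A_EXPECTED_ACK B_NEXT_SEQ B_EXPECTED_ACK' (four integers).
After event 0: A_seq=5000 A_ack=200 B_seq=218 B_ack=5000
After event 1: A_seq=5000 A_ack=200 B_seq=275 B_ack=5000
After event 2: A_seq=5104 A_ack=200 B_seq=275 B_ack=5104
After event 3: A_seq=5104 A_ack=275 B_seq=275 B_ack=5104
After event 4: A_seq=5301 A_ack=275 B_seq=275 B_ack=5301
After event 5: A_seq=5366 A_ack=275 B_seq=275 B_ack=5366
After event 6: A_seq=5498 A_ack=275 B_seq=275 B_ack=5498

5498 275 275 5498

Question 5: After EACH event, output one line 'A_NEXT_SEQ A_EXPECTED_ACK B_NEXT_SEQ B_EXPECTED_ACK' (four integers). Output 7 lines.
5000 200 218 5000
5000 200 275 5000
5104 200 275 5104
5104 275 275 5104
5301 275 275 5301
5366 275 275 5366
5498 275 275 5498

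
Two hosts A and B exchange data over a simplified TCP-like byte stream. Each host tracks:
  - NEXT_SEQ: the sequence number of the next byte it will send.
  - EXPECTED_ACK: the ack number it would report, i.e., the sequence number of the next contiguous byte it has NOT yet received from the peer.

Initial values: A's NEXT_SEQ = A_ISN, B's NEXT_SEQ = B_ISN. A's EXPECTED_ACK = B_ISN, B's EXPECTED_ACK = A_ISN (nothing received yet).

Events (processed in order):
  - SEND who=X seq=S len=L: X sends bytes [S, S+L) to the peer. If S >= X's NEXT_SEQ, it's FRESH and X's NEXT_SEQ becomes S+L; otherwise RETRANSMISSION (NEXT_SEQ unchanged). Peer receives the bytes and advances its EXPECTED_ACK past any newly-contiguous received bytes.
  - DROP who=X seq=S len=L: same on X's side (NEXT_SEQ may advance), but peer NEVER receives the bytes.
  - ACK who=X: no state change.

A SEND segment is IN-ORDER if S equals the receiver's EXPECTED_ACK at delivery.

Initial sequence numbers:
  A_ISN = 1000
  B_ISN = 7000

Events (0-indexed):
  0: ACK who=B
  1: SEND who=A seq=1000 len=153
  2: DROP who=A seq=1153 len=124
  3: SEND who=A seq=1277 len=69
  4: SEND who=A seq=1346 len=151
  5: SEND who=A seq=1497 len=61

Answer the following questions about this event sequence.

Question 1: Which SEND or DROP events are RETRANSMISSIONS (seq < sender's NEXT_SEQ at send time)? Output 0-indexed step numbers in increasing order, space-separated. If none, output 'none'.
Answer: none

Derivation:
Step 1: SEND seq=1000 -> fresh
Step 2: DROP seq=1153 -> fresh
Step 3: SEND seq=1277 -> fresh
Step 4: SEND seq=1346 -> fresh
Step 5: SEND seq=1497 -> fresh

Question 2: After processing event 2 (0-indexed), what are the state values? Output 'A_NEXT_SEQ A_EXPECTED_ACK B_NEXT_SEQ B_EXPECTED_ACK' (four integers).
After event 0: A_seq=1000 A_ack=7000 B_seq=7000 B_ack=1000
After event 1: A_seq=1153 A_ack=7000 B_seq=7000 B_ack=1153
After event 2: A_seq=1277 A_ack=7000 B_seq=7000 B_ack=1153

1277 7000 7000 1153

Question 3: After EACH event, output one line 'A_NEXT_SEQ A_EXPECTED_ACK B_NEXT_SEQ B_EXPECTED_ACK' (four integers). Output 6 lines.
1000 7000 7000 1000
1153 7000 7000 1153
1277 7000 7000 1153
1346 7000 7000 1153
1497 7000 7000 1153
1558 7000 7000 1153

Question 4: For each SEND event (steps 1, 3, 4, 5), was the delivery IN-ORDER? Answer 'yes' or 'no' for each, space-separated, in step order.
Step 1: SEND seq=1000 -> in-order
Step 3: SEND seq=1277 -> out-of-order
Step 4: SEND seq=1346 -> out-of-order
Step 5: SEND seq=1497 -> out-of-order

Answer: yes no no no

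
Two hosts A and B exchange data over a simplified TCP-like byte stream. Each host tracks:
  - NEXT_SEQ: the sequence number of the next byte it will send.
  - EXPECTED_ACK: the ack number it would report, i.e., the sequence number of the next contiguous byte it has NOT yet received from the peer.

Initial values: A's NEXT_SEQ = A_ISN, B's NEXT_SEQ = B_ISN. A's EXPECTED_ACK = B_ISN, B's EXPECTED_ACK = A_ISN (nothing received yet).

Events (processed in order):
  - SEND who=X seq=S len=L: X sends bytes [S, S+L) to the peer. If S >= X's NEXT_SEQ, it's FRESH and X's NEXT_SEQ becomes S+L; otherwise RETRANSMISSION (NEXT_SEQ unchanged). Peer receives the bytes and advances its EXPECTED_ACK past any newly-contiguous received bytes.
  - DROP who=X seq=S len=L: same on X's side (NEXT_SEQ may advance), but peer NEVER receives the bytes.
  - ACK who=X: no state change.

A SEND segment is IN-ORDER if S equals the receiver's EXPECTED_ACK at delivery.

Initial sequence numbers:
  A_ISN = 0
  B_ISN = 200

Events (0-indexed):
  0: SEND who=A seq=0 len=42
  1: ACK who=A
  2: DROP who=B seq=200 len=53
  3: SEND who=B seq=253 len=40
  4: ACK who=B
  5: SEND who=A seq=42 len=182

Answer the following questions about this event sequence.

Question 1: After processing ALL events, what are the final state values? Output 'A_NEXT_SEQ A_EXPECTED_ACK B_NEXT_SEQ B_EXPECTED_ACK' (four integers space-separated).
After event 0: A_seq=42 A_ack=200 B_seq=200 B_ack=42
After event 1: A_seq=42 A_ack=200 B_seq=200 B_ack=42
After event 2: A_seq=42 A_ack=200 B_seq=253 B_ack=42
After event 3: A_seq=42 A_ack=200 B_seq=293 B_ack=42
After event 4: A_seq=42 A_ack=200 B_seq=293 B_ack=42
After event 5: A_seq=224 A_ack=200 B_seq=293 B_ack=224

Answer: 224 200 293 224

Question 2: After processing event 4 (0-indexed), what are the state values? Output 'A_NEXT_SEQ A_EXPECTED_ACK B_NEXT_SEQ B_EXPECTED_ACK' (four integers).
After event 0: A_seq=42 A_ack=200 B_seq=200 B_ack=42
After event 1: A_seq=42 A_ack=200 B_seq=200 B_ack=42
After event 2: A_seq=42 A_ack=200 B_seq=253 B_ack=42
After event 3: A_seq=42 A_ack=200 B_seq=293 B_ack=42
After event 4: A_seq=42 A_ack=200 B_seq=293 B_ack=42

42 200 293 42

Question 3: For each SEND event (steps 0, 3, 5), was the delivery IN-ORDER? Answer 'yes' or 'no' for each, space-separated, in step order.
Step 0: SEND seq=0 -> in-order
Step 3: SEND seq=253 -> out-of-order
Step 5: SEND seq=42 -> in-order

Answer: yes no yes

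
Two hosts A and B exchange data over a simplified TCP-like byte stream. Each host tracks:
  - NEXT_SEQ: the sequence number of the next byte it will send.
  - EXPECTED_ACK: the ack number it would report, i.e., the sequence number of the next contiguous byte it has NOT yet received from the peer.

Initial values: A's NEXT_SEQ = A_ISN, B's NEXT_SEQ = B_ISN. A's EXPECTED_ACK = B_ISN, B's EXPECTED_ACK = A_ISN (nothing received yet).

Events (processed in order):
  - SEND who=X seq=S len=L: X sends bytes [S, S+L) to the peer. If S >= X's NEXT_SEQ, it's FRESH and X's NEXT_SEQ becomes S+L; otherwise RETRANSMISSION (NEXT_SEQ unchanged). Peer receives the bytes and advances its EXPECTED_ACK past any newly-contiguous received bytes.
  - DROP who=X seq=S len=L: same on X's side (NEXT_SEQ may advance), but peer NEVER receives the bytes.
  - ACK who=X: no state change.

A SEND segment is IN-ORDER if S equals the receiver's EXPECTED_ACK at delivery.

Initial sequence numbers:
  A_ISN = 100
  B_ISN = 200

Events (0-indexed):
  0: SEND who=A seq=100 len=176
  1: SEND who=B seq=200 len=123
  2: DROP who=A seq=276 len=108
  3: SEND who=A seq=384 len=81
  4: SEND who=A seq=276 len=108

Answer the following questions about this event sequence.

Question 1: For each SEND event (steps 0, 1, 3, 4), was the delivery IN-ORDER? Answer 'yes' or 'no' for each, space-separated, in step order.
Step 0: SEND seq=100 -> in-order
Step 1: SEND seq=200 -> in-order
Step 3: SEND seq=384 -> out-of-order
Step 4: SEND seq=276 -> in-order

Answer: yes yes no yes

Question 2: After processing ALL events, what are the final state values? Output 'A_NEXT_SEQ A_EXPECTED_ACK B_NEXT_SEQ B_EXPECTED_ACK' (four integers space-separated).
Answer: 465 323 323 465

Derivation:
After event 0: A_seq=276 A_ack=200 B_seq=200 B_ack=276
After event 1: A_seq=276 A_ack=323 B_seq=323 B_ack=276
After event 2: A_seq=384 A_ack=323 B_seq=323 B_ack=276
After event 3: A_seq=465 A_ack=323 B_seq=323 B_ack=276
After event 4: A_seq=465 A_ack=323 B_seq=323 B_ack=465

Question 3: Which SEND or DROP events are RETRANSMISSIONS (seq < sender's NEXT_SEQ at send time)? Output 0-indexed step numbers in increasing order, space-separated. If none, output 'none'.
Step 0: SEND seq=100 -> fresh
Step 1: SEND seq=200 -> fresh
Step 2: DROP seq=276 -> fresh
Step 3: SEND seq=384 -> fresh
Step 4: SEND seq=276 -> retransmit

Answer: 4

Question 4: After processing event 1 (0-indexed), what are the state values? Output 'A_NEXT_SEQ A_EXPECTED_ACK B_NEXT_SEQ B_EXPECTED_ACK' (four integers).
After event 0: A_seq=276 A_ack=200 B_seq=200 B_ack=276
After event 1: A_seq=276 A_ack=323 B_seq=323 B_ack=276

276 323 323 276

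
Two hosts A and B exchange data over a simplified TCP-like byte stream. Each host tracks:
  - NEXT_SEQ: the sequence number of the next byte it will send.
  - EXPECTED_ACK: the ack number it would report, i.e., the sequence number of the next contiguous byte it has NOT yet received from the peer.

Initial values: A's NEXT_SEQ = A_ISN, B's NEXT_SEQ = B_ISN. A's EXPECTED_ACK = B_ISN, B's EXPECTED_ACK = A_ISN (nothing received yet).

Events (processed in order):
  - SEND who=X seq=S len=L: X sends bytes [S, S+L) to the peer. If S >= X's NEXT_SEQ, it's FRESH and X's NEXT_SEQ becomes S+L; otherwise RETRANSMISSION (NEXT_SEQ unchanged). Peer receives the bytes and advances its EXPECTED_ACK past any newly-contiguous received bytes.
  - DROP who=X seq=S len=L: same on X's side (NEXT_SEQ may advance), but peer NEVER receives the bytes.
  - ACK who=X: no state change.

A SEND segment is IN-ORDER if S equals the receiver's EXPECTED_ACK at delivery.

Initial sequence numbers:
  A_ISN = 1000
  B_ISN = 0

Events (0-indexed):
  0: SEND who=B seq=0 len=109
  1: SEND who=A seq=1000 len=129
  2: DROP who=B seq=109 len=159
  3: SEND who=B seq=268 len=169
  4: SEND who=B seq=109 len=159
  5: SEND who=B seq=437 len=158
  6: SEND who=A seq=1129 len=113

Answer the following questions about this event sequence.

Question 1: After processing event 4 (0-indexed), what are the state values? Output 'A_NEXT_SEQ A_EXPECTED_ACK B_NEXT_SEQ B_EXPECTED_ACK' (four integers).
After event 0: A_seq=1000 A_ack=109 B_seq=109 B_ack=1000
After event 1: A_seq=1129 A_ack=109 B_seq=109 B_ack=1129
After event 2: A_seq=1129 A_ack=109 B_seq=268 B_ack=1129
After event 3: A_seq=1129 A_ack=109 B_seq=437 B_ack=1129
After event 4: A_seq=1129 A_ack=437 B_seq=437 B_ack=1129

1129 437 437 1129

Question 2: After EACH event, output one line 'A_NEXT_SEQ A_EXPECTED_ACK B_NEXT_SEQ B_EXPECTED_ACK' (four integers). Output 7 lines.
1000 109 109 1000
1129 109 109 1129
1129 109 268 1129
1129 109 437 1129
1129 437 437 1129
1129 595 595 1129
1242 595 595 1242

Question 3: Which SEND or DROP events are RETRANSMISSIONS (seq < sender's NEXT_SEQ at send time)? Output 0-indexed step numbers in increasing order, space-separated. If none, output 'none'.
Step 0: SEND seq=0 -> fresh
Step 1: SEND seq=1000 -> fresh
Step 2: DROP seq=109 -> fresh
Step 3: SEND seq=268 -> fresh
Step 4: SEND seq=109 -> retransmit
Step 5: SEND seq=437 -> fresh
Step 6: SEND seq=1129 -> fresh

Answer: 4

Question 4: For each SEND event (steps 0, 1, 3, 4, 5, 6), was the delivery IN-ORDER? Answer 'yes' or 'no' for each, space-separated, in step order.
Step 0: SEND seq=0 -> in-order
Step 1: SEND seq=1000 -> in-order
Step 3: SEND seq=268 -> out-of-order
Step 4: SEND seq=109 -> in-order
Step 5: SEND seq=437 -> in-order
Step 6: SEND seq=1129 -> in-order

Answer: yes yes no yes yes yes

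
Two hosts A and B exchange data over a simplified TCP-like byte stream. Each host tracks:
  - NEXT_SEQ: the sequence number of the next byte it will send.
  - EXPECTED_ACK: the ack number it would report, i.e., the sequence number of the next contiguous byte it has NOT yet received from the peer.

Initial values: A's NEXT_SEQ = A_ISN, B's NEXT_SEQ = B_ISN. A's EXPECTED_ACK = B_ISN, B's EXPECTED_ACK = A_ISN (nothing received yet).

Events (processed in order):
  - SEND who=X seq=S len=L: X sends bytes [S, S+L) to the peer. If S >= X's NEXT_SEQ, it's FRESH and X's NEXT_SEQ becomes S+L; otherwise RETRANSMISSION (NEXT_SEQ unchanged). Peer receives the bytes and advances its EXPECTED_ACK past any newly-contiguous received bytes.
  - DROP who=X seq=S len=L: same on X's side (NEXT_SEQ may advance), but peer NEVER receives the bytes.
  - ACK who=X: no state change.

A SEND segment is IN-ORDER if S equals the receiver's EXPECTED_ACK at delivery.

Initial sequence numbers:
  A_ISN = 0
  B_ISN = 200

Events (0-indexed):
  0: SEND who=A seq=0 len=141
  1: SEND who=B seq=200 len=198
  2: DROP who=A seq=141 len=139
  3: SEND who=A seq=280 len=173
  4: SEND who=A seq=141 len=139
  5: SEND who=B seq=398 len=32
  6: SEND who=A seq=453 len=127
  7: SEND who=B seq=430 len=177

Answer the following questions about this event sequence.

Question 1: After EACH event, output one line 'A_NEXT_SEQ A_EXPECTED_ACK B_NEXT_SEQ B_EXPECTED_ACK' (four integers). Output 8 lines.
141 200 200 141
141 398 398 141
280 398 398 141
453 398 398 141
453 398 398 453
453 430 430 453
580 430 430 580
580 607 607 580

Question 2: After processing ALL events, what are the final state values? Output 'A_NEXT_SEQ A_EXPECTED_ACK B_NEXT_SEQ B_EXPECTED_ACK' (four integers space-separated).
After event 0: A_seq=141 A_ack=200 B_seq=200 B_ack=141
After event 1: A_seq=141 A_ack=398 B_seq=398 B_ack=141
After event 2: A_seq=280 A_ack=398 B_seq=398 B_ack=141
After event 3: A_seq=453 A_ack=398 B_seq=398 B_ack=141
After event 4: A_seq=453 A_ack=398 B_seq=398 B_ack=453
After event 5: A_seq=453 A_ack=430 B_seq=430 B_ack=453
After event 6: A_seq=580 A_ack=430 B_seq=430 B_ack=580
After event 7: A_seq=580 A_ack=607 B_seq=607 B_ack=580

Answer: 580 607 607 580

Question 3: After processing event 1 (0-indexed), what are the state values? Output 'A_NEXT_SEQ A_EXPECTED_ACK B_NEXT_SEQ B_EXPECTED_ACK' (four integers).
After event 0: A_seq=141 A_ack=200 B_seq=200 B_ack=141
After event 1: A_seq=141 A_ack=398 B_seq=398 B_ack=141

141 398 398 141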